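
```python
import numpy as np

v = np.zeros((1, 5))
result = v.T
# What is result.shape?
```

(5, 1)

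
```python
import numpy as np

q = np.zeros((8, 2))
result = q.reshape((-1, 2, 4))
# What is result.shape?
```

(2, 2, 4)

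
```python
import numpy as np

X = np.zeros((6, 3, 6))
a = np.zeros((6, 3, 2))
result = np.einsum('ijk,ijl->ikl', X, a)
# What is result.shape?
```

(6, 6, 2)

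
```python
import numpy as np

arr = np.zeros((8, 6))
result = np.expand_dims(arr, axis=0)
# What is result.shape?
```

(1, 8, 6)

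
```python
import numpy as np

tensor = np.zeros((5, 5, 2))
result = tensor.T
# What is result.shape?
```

(2, 5, 5)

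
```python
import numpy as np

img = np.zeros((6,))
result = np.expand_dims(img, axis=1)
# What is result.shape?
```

(6, 1)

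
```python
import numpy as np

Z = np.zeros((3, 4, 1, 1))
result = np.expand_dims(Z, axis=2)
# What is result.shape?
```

(3, 4, 1, 1, 1)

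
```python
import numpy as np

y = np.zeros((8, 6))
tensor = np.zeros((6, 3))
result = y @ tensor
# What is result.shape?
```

(8, 3)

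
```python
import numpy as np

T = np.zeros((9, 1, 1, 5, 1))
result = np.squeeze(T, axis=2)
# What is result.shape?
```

(9, 1, 5, 1)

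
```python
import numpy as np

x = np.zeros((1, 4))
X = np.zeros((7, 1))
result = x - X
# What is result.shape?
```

(7, 4)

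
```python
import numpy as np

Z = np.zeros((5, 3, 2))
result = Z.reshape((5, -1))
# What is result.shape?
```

(5, 6)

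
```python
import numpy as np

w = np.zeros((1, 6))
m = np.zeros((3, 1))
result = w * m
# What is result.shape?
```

(3, 6)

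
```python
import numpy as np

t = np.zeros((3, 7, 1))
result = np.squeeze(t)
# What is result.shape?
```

(3, 7)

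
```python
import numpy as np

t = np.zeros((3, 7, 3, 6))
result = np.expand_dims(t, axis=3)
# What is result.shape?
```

(3, 7, 3, 1, 6)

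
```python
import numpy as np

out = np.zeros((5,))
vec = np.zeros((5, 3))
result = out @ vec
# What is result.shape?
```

(3,)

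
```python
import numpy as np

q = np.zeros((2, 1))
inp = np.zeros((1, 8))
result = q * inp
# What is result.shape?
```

(2, 8)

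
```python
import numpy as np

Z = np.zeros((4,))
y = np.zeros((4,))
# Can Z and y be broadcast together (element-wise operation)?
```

Yes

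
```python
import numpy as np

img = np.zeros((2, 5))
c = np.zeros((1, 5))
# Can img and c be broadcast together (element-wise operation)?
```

Yes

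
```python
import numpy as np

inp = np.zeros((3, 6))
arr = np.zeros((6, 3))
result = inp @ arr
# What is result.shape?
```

(3, 3)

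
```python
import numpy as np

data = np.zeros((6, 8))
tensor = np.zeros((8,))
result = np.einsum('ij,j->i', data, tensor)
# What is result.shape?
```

(6,)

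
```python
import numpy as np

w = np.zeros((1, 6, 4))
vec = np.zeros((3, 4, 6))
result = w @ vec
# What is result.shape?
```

(3, 6, 6)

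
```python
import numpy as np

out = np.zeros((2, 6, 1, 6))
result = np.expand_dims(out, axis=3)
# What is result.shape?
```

(2, 6, 1, 1, 6)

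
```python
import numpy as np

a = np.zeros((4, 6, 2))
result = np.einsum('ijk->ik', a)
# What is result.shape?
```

(4, 2)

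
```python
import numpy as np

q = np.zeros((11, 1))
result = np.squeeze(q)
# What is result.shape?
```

(11,)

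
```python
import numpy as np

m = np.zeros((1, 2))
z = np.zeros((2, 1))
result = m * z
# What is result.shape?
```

(2, 2)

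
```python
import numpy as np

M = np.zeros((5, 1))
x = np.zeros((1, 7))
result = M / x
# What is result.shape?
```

(5, 7)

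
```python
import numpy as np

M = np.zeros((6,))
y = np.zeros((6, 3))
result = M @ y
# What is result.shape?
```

(3,)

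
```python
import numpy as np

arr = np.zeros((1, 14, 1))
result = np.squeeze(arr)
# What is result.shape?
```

(14,)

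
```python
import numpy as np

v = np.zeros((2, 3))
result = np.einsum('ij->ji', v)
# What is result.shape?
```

(3, 2)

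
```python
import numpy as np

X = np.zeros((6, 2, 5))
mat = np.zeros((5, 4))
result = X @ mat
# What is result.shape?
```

(6, 2, 4)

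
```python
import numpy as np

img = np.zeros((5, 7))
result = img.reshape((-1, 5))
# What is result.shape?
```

(7, 5)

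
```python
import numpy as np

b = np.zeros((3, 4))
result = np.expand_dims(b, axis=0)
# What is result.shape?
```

(1, 3, 4)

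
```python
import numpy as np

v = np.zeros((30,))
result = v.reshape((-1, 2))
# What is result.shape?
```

(15, 2)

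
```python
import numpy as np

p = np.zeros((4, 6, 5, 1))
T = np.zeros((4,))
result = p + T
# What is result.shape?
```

(4, 6, 5, 4)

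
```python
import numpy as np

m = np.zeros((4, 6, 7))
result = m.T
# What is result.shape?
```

(7, 6, 4)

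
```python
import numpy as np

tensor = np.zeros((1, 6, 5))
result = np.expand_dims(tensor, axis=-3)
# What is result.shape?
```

(1, 1, 6, 5)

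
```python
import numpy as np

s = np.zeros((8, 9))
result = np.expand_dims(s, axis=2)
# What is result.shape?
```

(8, 9, 1)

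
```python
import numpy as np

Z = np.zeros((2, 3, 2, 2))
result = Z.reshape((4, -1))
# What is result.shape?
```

(4, 6)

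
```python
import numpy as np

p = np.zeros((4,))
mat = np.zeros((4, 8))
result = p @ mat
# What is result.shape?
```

(8,)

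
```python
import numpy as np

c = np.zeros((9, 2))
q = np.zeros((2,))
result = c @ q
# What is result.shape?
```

(9,)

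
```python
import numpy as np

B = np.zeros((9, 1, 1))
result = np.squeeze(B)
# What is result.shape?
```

(9,)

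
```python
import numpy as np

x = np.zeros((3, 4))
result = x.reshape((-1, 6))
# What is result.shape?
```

(2, 6)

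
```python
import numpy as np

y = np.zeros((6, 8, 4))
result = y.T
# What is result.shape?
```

(4, 8, 6)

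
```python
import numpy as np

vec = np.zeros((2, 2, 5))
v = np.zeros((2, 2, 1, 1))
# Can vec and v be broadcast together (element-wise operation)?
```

Yes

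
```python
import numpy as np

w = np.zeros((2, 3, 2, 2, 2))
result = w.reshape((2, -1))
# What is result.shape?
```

(2, 24)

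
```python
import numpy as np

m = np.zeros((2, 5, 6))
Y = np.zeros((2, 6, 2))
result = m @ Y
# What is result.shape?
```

(2, 5, 2)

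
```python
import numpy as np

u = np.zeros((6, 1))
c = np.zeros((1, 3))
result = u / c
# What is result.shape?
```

(6, 3)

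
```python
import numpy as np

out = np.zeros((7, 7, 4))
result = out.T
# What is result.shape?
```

(4, 7, 7)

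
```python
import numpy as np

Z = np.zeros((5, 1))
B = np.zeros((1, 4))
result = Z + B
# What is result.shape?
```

(5, 4)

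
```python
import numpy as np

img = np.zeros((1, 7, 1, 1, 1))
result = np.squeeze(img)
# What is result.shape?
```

(7,)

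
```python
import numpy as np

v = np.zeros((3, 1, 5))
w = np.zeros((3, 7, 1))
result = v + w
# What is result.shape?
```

(3, 7, 5)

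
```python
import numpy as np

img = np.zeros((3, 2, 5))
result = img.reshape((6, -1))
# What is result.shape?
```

(6, 5)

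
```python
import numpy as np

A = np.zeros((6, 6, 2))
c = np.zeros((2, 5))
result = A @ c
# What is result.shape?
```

(6, 6, 5)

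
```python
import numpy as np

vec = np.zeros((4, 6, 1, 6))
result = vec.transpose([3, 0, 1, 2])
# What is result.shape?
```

(6, 4, 6, 1)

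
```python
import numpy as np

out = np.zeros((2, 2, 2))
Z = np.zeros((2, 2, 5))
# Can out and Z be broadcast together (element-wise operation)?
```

No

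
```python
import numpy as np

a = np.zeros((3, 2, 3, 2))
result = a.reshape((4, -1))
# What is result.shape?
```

(4, 9)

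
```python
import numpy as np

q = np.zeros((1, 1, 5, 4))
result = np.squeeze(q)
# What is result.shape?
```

(5, 4)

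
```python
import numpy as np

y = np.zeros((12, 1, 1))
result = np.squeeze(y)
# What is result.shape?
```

(12,)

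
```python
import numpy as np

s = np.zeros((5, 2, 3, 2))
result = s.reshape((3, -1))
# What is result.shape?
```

(3, 20)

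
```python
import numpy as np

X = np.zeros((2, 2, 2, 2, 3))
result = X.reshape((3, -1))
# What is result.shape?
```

(3, 16)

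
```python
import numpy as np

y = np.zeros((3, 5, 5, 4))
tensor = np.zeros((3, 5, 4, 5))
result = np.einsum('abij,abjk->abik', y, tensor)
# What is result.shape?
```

(3, 5, 5, 5)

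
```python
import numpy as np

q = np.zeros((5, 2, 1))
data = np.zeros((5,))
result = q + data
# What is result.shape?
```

(5, 2, 5)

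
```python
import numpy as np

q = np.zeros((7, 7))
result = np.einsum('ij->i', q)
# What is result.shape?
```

(7,)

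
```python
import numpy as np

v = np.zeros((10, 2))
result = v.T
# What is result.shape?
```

(2, 10)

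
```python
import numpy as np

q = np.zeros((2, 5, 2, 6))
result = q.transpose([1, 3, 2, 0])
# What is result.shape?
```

(5, 6, 2, 2)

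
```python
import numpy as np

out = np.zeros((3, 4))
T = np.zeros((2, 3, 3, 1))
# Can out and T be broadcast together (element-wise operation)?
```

Yes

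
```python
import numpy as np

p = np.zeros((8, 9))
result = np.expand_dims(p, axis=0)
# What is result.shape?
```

(1, 8, 9)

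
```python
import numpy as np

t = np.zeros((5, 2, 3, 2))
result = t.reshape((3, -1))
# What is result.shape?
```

(3, 20)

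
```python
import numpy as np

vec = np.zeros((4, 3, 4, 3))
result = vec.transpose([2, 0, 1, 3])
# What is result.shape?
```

(4, 4, 3, 3)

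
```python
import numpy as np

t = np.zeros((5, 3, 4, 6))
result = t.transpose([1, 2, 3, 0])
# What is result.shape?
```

(3, 4, 6, 5)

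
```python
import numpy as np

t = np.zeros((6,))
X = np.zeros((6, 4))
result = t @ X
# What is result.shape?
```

(4,)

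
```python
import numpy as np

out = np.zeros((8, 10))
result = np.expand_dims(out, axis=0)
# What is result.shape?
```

(1, 8, 10)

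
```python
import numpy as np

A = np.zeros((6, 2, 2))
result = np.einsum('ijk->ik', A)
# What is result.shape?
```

(6, 2)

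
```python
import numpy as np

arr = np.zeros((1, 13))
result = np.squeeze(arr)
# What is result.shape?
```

(13,)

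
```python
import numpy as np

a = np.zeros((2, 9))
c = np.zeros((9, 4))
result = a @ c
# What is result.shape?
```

(2, 4)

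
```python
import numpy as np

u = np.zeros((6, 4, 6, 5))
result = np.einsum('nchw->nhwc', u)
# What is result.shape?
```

(6, 6, 5, 4)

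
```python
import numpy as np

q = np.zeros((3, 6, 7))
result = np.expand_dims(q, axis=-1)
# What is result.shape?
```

(3, 6, 7, 1)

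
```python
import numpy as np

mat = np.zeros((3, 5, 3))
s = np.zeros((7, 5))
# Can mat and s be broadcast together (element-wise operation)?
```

No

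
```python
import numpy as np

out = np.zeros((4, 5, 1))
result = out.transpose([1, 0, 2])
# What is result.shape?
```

(5, 4, 1)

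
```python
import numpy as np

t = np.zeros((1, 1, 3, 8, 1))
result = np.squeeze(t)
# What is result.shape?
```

(3, 8)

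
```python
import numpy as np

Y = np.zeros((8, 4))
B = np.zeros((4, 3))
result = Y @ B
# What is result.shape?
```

(8, 3)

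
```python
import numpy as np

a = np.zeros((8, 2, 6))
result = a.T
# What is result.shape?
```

(6, 2, 8)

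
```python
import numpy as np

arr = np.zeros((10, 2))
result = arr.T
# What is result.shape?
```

(2, 10)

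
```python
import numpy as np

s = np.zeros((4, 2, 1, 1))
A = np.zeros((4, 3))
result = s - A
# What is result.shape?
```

(4, 2, 4, 3)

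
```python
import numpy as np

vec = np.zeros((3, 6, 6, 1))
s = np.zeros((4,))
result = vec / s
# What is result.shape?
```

(3, 6, 6, 4)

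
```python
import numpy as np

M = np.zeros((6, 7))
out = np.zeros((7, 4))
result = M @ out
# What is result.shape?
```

(6, 4)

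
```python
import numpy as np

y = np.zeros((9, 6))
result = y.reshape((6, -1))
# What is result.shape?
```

(6, 9)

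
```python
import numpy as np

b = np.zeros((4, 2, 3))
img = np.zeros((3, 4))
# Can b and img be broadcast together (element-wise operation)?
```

No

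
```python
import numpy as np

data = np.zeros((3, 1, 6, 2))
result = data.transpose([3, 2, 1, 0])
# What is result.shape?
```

(2, 6, 1, 3)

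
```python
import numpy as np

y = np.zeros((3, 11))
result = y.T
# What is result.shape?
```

(11, 3)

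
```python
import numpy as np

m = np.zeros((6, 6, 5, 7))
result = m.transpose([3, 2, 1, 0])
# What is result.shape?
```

(7, 5, 6, 6)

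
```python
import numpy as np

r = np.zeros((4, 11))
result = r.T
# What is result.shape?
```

(11, 4)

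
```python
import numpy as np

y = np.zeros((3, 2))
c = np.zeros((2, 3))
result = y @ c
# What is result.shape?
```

(3, 3)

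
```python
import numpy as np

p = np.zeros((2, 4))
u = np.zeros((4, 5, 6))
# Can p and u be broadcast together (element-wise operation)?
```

No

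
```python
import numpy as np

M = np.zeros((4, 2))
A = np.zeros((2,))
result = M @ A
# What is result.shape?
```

(4,)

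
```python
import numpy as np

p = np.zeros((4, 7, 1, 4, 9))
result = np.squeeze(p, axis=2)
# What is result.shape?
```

(4, 7, 4, 9)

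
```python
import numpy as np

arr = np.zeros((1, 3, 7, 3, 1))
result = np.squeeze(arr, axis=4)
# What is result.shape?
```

(1, 3, 7, 3)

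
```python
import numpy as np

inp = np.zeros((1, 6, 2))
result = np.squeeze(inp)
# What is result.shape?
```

(6, 2)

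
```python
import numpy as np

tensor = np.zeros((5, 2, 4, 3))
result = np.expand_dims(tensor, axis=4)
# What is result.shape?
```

(5, 2, 4, 3, 1)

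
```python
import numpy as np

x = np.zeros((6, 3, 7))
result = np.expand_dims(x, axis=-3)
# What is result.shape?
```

(6, 1, 3, 7)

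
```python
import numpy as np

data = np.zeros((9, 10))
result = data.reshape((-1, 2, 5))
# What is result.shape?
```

(9, 2, 5)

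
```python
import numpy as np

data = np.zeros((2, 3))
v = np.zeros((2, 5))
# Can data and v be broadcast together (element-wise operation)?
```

No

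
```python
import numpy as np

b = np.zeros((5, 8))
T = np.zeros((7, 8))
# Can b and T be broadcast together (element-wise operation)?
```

No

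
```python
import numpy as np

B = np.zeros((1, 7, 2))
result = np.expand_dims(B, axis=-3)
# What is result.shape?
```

(1, 1, 7, 2)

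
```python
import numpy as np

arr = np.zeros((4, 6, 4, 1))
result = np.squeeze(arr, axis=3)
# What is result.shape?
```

(4, 6, 4)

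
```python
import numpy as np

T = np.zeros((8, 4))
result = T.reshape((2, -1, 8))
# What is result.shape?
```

(2, 2, 8)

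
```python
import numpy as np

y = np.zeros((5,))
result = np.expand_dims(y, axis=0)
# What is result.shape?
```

(1, 5)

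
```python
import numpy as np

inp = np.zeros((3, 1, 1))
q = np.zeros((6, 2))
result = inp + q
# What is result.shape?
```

(3, 6, 2)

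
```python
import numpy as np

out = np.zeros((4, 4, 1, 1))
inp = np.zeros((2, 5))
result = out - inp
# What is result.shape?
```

(4, 4, 2, 5)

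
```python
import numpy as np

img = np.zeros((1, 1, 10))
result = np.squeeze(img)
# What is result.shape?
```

(10,)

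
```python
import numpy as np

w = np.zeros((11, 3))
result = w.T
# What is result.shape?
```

(3, 11)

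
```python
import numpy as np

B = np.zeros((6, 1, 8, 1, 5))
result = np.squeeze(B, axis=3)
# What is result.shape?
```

(6, 1, 8, 5)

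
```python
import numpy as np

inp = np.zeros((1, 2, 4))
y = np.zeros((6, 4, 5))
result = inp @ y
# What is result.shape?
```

(6, 2, 5)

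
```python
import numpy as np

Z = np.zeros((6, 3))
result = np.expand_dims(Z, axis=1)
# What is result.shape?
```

(6, 1, 3)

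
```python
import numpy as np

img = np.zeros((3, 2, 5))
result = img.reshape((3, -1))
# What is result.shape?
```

(3, 10)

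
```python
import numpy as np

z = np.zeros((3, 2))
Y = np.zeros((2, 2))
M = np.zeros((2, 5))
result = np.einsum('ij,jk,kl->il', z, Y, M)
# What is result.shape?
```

(3, 5)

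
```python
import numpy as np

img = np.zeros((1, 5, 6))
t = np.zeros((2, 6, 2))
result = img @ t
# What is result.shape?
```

(2, 5, 2)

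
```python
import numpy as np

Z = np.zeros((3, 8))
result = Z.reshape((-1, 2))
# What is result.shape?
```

(12, 2)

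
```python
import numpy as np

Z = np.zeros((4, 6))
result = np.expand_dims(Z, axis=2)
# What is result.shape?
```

(4, 6, 1)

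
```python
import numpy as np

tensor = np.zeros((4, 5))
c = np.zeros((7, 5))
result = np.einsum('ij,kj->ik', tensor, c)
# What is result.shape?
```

(4, 7)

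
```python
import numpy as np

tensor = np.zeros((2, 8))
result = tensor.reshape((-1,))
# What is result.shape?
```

(16,)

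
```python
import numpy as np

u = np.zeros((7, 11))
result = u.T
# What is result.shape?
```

(11, 7)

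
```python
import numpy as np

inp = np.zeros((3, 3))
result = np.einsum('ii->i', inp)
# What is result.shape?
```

(3,)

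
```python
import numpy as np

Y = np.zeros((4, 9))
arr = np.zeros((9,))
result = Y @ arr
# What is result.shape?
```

(4,)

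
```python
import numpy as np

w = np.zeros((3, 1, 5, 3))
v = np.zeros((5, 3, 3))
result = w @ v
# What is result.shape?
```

(3, 5, 5, 3)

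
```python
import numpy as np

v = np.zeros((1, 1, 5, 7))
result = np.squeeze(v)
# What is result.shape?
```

(5, 7)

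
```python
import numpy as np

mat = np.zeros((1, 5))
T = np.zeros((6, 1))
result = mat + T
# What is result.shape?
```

(6, 5)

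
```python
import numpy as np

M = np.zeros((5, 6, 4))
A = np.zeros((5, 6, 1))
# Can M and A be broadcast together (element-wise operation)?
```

Yes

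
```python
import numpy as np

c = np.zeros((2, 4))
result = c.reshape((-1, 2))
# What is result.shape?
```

(4, 2)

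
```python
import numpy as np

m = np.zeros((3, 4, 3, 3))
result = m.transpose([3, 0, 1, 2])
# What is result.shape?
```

(3, 3, 4, 3)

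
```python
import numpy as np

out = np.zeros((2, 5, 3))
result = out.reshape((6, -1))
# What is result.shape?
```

(6, 5)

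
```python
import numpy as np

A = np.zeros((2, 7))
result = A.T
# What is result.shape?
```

(7, 2)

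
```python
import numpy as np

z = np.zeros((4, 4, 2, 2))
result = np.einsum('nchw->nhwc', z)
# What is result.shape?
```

(4, 2, 2, 4)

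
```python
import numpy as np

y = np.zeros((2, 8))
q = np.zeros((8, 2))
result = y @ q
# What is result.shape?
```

(2, 2)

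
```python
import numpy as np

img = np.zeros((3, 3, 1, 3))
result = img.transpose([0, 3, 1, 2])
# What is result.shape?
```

(3, 3, 3, 1)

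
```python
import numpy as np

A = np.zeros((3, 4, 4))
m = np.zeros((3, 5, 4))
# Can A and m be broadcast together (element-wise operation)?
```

No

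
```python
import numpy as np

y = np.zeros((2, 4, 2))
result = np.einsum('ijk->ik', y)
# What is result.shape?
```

(2, 2)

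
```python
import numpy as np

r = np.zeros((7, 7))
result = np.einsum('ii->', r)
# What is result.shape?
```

()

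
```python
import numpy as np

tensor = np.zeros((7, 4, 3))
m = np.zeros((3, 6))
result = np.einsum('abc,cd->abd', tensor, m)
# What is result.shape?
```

(7, 4, 6)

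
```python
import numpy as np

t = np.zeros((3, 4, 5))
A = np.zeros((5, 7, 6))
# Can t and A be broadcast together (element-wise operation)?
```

No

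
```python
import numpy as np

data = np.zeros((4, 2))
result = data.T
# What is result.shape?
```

(2, 4)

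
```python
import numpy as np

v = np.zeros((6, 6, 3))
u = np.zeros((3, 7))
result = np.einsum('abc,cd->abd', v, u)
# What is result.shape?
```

(6, 6, 7)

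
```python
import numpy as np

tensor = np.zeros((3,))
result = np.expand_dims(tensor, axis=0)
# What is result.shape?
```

(1, 3)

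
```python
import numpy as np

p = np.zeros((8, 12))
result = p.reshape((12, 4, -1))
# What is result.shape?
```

(12, 4, 2)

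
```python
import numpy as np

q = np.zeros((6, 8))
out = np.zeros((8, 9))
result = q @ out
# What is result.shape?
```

(6, 9)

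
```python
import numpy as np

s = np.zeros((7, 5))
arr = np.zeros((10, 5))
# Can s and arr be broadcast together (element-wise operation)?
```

No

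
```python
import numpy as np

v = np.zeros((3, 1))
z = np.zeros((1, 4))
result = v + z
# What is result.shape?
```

(3, 4)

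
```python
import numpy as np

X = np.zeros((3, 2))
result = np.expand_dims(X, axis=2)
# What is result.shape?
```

(3, 2, 1)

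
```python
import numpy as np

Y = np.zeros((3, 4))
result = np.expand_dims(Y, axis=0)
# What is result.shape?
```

(1, 3, 4)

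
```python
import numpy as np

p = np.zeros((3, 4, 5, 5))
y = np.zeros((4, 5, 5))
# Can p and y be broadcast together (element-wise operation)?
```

Yes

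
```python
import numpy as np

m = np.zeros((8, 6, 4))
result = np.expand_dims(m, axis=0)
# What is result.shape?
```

(1, 8, 6, 4)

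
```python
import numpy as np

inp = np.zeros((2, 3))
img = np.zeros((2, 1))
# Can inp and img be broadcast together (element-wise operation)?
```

Yes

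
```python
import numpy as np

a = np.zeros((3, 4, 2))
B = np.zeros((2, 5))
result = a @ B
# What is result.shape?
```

(3, 4, 5)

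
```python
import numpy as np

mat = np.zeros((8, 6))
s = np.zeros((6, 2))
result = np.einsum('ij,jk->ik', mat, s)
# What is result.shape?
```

(8, 2)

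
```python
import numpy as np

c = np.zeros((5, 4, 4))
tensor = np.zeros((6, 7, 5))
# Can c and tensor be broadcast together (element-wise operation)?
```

No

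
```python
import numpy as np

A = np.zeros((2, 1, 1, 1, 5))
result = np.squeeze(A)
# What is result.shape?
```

(2, 5)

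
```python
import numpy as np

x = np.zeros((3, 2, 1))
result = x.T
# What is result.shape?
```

(1, 2, 3)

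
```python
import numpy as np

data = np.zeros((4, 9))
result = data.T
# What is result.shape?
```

(9, 4)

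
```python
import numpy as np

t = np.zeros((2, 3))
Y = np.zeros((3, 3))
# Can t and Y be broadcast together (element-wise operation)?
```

No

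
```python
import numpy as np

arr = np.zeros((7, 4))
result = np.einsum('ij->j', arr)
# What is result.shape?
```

(4,)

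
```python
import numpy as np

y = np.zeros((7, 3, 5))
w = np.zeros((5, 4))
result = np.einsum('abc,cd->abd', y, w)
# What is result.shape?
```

(7, 3, 4)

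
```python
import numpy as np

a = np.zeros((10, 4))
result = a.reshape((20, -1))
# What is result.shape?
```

(20, 2)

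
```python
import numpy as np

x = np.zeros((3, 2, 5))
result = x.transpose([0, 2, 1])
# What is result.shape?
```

(3, 5, 2)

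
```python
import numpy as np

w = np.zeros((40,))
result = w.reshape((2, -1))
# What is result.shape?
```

(2, 20)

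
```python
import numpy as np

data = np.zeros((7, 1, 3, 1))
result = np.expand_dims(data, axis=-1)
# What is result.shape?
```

(7, 1, 3, 1, 1)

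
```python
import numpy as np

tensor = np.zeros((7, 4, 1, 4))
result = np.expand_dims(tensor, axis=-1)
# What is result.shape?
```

(7, 4, 1, 4, 1)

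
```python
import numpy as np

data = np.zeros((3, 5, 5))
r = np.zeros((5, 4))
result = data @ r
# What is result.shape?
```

(3, 5, 4)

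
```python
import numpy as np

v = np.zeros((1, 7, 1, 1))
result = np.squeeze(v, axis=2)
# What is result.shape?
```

(1, 7, 1)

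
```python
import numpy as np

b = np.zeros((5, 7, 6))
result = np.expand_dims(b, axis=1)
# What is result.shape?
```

(5, 1, 7, 6)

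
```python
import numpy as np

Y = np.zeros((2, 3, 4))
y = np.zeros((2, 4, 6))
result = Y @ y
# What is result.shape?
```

(2, 3, 6)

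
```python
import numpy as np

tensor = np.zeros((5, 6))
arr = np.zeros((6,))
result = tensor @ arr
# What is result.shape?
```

(5,)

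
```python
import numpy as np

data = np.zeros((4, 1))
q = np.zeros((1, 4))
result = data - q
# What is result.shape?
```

(4, 4)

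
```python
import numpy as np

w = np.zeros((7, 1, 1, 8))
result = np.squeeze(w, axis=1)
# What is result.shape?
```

(7, 1, 8)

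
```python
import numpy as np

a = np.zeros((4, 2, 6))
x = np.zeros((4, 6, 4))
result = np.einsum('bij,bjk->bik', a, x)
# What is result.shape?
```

(4, 2, 4)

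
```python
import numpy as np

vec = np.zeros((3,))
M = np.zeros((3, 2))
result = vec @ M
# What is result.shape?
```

(2,)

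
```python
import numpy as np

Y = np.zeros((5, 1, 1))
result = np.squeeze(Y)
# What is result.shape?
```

(5,)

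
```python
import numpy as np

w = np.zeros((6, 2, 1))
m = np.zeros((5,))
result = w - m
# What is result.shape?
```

(6, 2, 5)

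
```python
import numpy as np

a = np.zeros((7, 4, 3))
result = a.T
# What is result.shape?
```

(3, 4, 7)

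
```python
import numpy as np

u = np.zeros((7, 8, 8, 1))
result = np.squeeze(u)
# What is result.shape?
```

(7, 8, 8)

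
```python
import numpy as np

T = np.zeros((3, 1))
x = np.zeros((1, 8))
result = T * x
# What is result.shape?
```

(3, 8)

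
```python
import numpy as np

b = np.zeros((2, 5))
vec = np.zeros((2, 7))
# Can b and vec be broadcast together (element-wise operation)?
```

No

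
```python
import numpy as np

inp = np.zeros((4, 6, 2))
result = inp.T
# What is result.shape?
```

(2, 6, 4)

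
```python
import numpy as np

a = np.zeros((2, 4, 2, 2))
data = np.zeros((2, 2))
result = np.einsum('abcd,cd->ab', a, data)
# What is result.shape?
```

(2, 4)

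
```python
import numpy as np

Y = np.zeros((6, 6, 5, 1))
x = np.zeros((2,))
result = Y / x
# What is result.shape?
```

(6, 6, 5, 2)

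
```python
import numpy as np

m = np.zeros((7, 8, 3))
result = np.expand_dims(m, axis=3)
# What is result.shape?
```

(7, 8, 3, 1)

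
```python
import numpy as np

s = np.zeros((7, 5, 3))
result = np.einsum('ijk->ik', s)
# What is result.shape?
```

(7, 3)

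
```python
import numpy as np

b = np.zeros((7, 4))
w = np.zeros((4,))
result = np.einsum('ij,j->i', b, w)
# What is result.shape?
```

(7,)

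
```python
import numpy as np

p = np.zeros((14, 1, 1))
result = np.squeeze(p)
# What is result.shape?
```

(14,)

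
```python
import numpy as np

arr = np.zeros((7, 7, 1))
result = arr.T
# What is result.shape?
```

(1, 7, 7)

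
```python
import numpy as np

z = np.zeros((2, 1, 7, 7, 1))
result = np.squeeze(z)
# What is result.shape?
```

(2, 7, 7)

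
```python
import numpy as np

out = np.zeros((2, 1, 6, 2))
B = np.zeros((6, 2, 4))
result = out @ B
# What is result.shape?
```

(2, 6, 6, 4)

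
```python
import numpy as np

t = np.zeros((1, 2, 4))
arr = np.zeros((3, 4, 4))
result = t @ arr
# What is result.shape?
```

(3, 2, 4)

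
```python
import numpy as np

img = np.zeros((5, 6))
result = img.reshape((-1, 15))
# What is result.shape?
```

(2, 15)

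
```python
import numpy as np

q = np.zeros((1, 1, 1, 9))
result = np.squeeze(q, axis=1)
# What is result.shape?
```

(1, 1, 9)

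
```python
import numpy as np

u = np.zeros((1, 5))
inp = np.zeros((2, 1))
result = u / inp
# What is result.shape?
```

(2, 5)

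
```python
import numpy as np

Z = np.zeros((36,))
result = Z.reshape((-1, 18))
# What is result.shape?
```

(2, 18)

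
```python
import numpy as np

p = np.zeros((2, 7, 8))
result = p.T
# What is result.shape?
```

(8, 7, 2)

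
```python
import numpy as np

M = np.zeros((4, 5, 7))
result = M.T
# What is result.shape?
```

(7, 5, 4)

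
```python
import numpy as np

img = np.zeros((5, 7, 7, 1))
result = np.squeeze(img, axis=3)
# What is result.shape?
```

(5, 7, 7)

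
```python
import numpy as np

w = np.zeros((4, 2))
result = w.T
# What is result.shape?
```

(2, 4)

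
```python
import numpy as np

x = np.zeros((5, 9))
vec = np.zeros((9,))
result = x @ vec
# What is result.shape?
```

(5,)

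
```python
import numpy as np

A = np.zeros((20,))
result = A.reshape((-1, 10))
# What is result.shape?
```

(2, 10)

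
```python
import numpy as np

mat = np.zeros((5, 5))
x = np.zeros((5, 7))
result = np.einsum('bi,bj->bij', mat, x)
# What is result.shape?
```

(5, 5, 7)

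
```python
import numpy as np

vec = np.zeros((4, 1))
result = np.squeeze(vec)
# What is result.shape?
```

(4,)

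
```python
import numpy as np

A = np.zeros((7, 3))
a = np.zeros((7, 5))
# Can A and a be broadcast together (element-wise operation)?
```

No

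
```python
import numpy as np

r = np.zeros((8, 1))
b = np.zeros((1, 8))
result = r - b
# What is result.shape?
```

(8, 8)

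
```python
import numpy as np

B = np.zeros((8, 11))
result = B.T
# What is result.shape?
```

(11, 8)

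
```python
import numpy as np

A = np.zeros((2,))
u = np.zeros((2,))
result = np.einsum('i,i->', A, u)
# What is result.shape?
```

()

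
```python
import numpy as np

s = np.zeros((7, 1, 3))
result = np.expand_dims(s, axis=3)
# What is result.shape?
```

(7, 1, 3, 1)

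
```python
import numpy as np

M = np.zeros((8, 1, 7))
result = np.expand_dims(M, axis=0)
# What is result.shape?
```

(1, 8, 1, 7)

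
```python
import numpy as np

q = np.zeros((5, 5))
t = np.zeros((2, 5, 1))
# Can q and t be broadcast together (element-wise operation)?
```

Yes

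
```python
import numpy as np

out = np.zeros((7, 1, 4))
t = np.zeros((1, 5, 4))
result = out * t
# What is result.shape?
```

(7, 5, 4)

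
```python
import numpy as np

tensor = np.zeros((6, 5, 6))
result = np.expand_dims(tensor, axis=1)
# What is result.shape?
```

(6, 1, 5, 6)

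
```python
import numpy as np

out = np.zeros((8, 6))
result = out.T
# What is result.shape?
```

(6, 8)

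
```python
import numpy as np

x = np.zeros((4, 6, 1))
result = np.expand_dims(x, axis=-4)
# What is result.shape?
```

(1, 4, 6, 1)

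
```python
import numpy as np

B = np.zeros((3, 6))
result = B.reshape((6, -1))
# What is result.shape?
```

(6, 3)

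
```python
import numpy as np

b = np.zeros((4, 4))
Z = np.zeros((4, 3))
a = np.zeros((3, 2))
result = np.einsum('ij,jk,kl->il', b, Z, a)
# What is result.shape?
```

(4, 2)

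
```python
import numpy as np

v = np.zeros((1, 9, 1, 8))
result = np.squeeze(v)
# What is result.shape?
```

(9, 8)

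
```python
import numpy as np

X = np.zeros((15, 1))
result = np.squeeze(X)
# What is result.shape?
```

(15,)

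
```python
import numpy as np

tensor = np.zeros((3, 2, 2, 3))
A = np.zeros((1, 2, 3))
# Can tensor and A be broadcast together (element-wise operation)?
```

Yes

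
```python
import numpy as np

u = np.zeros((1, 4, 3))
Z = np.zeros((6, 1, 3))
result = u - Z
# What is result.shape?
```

(6, 4, 3)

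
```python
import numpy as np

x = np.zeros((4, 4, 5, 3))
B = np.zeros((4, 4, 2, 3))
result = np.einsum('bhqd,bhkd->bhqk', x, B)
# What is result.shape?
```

(4, 4, 5, 2)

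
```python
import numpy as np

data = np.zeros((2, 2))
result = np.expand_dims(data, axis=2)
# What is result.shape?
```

(2, 2, 1)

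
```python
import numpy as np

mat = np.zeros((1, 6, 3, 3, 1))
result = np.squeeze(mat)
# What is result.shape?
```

(6, 3, 3)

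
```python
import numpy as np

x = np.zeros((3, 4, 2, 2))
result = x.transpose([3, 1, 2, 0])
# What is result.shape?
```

(2, 4, 2, 3)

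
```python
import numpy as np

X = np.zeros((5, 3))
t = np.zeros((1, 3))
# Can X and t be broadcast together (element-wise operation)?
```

Yes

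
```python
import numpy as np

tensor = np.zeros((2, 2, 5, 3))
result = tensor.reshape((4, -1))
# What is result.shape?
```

(4, 15)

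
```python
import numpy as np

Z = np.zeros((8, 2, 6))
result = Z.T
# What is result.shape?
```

(6, 2, 8)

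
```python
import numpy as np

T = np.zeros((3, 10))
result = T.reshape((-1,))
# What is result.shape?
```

(30,)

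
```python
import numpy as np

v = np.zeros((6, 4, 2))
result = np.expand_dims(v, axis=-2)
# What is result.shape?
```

(6, 4, 1, 2)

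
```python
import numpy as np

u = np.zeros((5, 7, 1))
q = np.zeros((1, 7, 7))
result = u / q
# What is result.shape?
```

(5, 7, 7)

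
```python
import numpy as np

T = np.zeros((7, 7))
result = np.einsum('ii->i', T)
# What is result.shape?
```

(7,)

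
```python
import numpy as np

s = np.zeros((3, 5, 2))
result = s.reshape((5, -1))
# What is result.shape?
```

(5, 6)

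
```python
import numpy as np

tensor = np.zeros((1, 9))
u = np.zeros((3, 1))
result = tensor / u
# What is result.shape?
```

(3, 9)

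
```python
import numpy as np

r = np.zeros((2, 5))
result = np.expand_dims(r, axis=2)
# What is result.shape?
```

(2, 5, 1)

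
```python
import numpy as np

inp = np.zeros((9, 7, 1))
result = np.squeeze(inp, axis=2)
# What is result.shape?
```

(9, 7)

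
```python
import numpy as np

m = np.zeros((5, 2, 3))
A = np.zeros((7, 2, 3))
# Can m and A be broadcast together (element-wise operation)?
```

No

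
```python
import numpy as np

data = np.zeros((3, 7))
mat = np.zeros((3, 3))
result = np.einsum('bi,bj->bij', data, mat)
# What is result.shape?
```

(3, 7, 3)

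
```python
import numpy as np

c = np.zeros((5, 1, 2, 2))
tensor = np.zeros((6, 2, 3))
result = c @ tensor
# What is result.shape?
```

(5, 6, 2, 3)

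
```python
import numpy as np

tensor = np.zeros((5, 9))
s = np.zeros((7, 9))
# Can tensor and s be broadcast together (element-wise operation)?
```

No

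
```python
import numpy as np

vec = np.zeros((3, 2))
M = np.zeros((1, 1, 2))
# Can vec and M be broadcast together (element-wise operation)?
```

Yes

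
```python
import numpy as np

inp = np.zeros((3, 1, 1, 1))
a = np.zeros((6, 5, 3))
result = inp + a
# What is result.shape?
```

(3, 6, 5, 3)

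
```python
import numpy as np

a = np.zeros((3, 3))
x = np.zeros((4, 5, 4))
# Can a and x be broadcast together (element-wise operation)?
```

No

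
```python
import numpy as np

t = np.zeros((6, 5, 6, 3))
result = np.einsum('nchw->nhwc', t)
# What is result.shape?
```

(6, 6, 3, 5)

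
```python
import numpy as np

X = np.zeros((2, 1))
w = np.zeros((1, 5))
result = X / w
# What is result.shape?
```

(2, 5)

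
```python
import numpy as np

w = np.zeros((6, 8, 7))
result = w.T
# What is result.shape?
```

(7, 8, 6)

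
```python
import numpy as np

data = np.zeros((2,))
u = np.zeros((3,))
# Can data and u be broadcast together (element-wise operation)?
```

No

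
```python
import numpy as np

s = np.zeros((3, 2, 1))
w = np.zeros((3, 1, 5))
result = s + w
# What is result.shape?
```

(3, 2, 5)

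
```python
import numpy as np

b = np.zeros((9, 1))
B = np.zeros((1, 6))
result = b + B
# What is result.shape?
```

(9, 6)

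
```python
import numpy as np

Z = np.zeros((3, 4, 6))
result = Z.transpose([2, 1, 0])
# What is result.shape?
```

(6, 4, 3)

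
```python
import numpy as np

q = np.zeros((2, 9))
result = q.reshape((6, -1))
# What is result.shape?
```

(6, 3)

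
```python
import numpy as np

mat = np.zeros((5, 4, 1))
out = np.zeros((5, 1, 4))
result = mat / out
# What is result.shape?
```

(5, 4, 4)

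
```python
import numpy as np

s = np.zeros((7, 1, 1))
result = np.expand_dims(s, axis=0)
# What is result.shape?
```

(1, 7, 1, 1)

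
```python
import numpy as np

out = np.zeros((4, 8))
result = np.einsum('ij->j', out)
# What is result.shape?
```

(8,)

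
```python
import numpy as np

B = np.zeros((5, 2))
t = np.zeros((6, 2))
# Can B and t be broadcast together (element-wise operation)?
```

No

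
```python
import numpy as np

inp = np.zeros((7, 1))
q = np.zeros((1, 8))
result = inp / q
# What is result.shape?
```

(7, 8)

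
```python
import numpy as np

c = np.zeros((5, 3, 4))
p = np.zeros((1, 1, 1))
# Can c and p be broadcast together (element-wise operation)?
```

Yes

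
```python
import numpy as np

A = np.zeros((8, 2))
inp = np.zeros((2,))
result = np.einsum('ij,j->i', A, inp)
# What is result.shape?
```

(8,)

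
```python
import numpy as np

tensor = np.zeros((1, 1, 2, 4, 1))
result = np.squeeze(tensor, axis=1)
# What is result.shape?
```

(1, 2, 4, 1)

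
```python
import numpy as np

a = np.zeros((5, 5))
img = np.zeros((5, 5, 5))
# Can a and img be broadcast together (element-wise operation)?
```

Yes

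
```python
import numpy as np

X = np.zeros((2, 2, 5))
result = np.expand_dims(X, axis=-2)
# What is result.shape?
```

(2, 2, 1, 5)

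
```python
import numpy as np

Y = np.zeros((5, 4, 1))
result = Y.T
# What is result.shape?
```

(1, 4, 5)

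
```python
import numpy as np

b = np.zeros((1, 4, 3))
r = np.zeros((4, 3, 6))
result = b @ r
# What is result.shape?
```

(4, 4, 6)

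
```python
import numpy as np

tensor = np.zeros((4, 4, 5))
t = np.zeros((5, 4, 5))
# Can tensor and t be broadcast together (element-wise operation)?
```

No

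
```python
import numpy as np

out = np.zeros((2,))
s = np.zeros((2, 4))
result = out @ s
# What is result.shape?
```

(4,)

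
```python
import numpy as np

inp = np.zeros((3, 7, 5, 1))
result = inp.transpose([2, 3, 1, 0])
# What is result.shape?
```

(5, 1, 7, 3)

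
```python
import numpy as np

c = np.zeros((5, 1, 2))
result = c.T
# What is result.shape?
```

(2, 1, 5)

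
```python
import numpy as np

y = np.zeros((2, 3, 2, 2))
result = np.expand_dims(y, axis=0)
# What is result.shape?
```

(1, 2, 3, 2, 2)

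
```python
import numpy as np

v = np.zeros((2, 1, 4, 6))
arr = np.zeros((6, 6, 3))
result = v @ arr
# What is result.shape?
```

(2, 6, 4, 3)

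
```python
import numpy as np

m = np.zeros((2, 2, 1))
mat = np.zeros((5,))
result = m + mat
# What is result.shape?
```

(2, 2, 5)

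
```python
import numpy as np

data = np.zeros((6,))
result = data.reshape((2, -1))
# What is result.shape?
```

(2, 3)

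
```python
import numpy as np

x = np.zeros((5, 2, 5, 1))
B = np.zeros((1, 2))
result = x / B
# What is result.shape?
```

(5, 2, 5, 2)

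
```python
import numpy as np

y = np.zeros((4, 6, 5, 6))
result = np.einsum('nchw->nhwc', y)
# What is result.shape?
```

(4, 5, 6, 6)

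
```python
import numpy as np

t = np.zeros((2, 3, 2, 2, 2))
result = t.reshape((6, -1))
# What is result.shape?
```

(6, 8)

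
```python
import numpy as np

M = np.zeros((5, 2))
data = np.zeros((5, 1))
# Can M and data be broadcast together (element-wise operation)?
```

Yes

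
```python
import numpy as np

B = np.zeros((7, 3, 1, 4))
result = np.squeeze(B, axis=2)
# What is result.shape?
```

(7, 3, 4)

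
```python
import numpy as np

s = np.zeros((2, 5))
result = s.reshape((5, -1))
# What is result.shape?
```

(5, 2)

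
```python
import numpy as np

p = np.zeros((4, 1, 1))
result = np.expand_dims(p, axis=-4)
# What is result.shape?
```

(1, 4, 1, 1)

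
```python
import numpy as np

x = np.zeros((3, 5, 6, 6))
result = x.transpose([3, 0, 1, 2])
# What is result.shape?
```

(6, 3, 5, 6)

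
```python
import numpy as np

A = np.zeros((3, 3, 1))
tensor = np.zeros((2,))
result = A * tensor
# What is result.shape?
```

(3, 3, 2)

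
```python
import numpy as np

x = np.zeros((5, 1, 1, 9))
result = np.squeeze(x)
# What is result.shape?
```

(5, 9)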